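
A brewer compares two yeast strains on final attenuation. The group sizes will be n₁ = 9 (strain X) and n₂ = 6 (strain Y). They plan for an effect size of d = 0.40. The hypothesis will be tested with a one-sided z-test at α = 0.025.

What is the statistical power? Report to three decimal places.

Noncentrality parameter: δ = d / √(1/n₁ + 1/n₂) = 0.40 / √(1/9 + 1/6) = 0.7589
Critical value for a one-sided test at α = 0.025: z_α = 1.960.
Power = Φ(δ − 1.960) = Φ(-1.201) = 0.1149.

Power ≈ 0.115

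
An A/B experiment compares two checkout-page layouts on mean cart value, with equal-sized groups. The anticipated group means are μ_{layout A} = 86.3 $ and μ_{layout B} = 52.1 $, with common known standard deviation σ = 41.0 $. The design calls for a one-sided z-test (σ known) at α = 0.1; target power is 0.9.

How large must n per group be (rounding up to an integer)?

n = 19 per group

Standardized effect: d = |μ_{layout A} − μ_{layout B}| / σ = |86.3 − 52.1| / 41.0 = 0.8341
For power 0.9 need Φ(δ − z_{0.1}) = 0.9, so δ = z_{0.1} + z_{0.10} = 1.282 + 1.282 = 2.563.
δ = d·√(n/2) ⇒ n = 2(δ/d)² = 2 × (2.563 / 0.8341)² = 18.88.
Rounding up, n = 19 per group.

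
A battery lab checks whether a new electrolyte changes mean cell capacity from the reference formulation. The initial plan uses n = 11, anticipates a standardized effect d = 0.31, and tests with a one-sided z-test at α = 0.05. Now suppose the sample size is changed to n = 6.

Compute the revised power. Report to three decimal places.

Power ≈ 0.188

With n = 6: δ = d·√n = 0.31 × √6 = 0.7593. Critical value z_{0.05} = 1.645.
Revised power = Φ(δ − 1.645) = Φ(-0.886) = 0.1879.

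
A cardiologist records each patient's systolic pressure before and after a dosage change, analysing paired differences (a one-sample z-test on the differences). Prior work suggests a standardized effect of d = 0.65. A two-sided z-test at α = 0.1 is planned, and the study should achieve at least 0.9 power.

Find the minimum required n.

Set Φ(δ − 1.645) = 0.9; then δ − 1.645 = Φ⁻¹(0.9) = 1.282, giving δ = 2.926.
(The Φ(−δ − z_{α/2}) term is vanishingly small for δ > 0 and is dropped in the standard sample-size formula.)
δ = d·√n ⇒ n = (δ/d)² = (2.926 / 0.65)² = 20.27.
Round up to the next whole unit.

n = 21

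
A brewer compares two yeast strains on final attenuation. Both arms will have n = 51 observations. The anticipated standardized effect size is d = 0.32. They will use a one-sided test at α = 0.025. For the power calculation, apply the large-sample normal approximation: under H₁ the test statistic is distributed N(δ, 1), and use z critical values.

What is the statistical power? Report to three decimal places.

Noncentrality parameter: δ = d·√(n/2) = 0.32 × √(51/2) = 1.6159
Critical value for a one-sided test at α = 0.025: z_α = 1.960.
Power = Φ(δ − 1.960) = Φ(-0.344) = 0.3654.

Power ≈ 0.365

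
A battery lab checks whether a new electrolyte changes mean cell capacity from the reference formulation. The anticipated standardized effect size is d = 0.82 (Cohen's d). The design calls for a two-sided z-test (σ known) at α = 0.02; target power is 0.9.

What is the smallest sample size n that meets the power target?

n = 20

Set Φ(δ − 2.326) = 0.9; then δ − 2.326 = Φ⁻¹(0.9) = 1.282, giving δ = 3.608.
(The Φ(−δ − z_{α/2}) term is vanishingly small for δ > 0 and is dropped in the standard sample-size formula.)
δ = d·√n ⇒ n = (δ/d)² = (3.608 / 0.82)² = 19.36.
Round up to the next whole unit.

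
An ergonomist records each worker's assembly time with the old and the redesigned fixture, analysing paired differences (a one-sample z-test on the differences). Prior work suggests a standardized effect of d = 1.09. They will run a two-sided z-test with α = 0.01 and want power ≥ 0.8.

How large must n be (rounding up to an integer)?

Set Φ(δ − 2.576) = 0.8; then δ − 2.576 = Φ⁻¹(0.8) = 0.842, giving δ = 3.417.
(Ignoring the negligible lower-tail rejection probability gives the usual closed-form inversion.)
δ = d·√n ⇒ n = (δ/d)² = (3.417 / 1.09)² = 9.83.
Rounding up, n = 10.

n = 10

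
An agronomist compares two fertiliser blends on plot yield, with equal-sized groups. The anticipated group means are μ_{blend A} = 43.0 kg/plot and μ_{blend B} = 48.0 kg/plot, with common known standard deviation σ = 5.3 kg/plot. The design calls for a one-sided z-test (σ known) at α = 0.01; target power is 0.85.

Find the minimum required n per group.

n = 26 per group

Standardized effect: d = |μ_{blend A} − μ_{blend B}| / σ = |43.0 − 48.0| / 5.3 = 0.9434
Set Φ(δ − 2.326) = 0.85; then δ − 2.326 = Φ⁻¹(0.85) = 1.036, giving δ = 3.363.
δ = d·√(n/2) ⇒ n = 2(δ/d)² = 2 × (3.363 / 0.9434)² = 25.41.
Rounding up, n = 26 per group.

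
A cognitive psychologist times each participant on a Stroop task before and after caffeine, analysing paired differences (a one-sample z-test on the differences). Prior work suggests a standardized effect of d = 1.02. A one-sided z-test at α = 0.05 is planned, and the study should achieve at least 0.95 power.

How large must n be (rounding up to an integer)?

Set Φ(δ − 1.645) = 0.95; then δ − 1.645 = Φ⁻¹(0.95) = 1.645, giving δ = 3.290.
δ = d·√n ⇒ n = (δ/d)² = (3.290 / 1.02)² = 10.40.
Rounding up, n = 11.

n = 11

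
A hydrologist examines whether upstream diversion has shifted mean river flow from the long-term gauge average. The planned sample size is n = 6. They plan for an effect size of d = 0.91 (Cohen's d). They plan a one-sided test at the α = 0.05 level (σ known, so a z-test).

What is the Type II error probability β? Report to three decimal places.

Noncentrality parameter: δ = d·√n = 0.91 × √6 = 2.2290
One-sided α = 0.05 → critical value z_{0.05} = 1.645.
Power = Φ(δ − 1.645) = Φ(0.584) = 0.7205.
Type II error: β = 1 − power = 1 − 0.7205 = 0.2795.

β ≈ 0.280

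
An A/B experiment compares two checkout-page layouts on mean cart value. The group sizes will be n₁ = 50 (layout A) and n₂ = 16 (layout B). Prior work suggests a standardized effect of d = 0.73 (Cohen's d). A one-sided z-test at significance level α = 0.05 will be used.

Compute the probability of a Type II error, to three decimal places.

Noncentrality parameter: δ = d / √(1/n₁ + 1/n₂) = 0.73 / √(1/50 + 1/16) = 2.5415
One-sided α = 0.05 → critical value z_{0.05} = 1.645.
Power = Φ(δ − 1.645) = Φ(0.897) = 0.8151.
Type II error: β = 1 − power = 1 − 0.8151 = 0.1849.

β ≈ 0.185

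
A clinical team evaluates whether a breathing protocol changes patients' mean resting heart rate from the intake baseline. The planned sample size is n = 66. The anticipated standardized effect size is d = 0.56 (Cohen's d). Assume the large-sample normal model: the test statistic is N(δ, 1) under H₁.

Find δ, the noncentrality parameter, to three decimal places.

The noncentrality parameter scales effect size by the design's sample-size factor: δ = d·√n = 0.56 × √66 = 4.5495

δ ≈ 4.549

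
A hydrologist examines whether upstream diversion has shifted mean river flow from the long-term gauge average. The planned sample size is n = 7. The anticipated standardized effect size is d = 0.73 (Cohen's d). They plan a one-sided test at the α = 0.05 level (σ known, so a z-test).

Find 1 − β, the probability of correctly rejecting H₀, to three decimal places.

Noncentrality parameter: δ = d·√n = 0.73 × √7 = 1.9314
Critical value for a one-sided test at α = 0.05: z_α = 1.645.
Power = Φ(δ − 1.645) = Φ(0.287) = 0.6128.

Power ≈ 0.613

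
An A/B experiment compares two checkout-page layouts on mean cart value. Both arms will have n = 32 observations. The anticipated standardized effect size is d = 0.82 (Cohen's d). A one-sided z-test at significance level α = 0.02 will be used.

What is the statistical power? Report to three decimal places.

Power ≈ 0.890

Noncentrality parameter: δ = d·√(n/2) = 0.82 × √(32/2) = 3.2800
Critical value for a one-sided test at α = 0.02: z_α = 2.054.
Power = Φ(δ − 2.054) = Φ(1.226) = 0.8899.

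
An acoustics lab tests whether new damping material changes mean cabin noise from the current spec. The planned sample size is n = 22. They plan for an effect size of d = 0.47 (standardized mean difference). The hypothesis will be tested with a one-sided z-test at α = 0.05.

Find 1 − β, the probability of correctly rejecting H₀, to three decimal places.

Power ≈ 0.712

Noncentrality parameter: δ = d·√n = 0.47 × √22 = 2.2045
One-sided α = 0.05 → critical value z_{0.05} = 1.645.
Power = P(Z > 1.645 − δ) = Φ(0.560) = 0.7121.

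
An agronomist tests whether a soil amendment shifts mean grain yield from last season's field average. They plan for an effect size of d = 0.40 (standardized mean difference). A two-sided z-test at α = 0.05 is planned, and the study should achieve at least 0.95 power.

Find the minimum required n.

For power 0.95 need Φ(δ − z_{0.025}) = 0.95, so δ = z_{0.025} + z_{0.05} = 1.960 + 1.645 = 3.605.
(The Φ(−δ − z_{α/2}) term is vanishingly small for δ > 0 and is dropped in the standard sample-size formula.)
δ = d·√n ⇒ n = (δ/d)² = (3.605 / 0.40)² = 81.22.
Rounding up, n = 82.

n = 82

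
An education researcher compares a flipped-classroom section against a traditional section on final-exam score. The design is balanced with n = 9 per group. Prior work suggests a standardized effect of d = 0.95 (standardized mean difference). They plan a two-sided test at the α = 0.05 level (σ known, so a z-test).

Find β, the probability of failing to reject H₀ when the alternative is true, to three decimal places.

β ≈ 0.478

Noncentrality parameter: δ = d·√(n/2) = 0.95 × √(9/2) = 2.0153
Two-sided α = 0.05 → critical value z_{0.025} = 1.960.
Power = Φ(δ − 1.960) + Φ(−δ − 1.960) = Φ(0.055) + Φ(-3.975) = 0.5220 + 0.0000 = 0.5221.
Type II error: β = 1 − power = 1 − 0.5221 = 0.4779.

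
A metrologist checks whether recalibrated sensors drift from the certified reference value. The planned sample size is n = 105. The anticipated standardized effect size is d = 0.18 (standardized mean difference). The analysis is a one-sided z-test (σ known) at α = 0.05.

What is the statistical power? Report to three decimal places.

Power ≈ 0.579

Noncentrality parameter: δ = d·√n = 0.18 × √105 = 1.8445
Critical value for a one-sided test at α = 0.05: z_α = 1.645.
Power = P(Z > 1.645 − δ) = Φ(0.200) = 0.5791.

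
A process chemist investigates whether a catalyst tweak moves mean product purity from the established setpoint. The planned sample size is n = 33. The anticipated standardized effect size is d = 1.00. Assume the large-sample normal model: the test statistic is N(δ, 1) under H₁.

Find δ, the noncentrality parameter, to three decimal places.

δ = d·√n = 1.00 × √33 = 5.7446

δ ≈ 5.745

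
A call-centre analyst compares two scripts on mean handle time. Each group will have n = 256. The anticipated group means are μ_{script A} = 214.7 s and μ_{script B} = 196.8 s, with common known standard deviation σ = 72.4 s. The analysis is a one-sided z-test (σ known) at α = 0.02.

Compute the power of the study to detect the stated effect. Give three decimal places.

Power ≈ 0.771

Standardized effect: d = |μ_{script A} − μ_{script B}| / σ = |214.7 − 196.8| / 72.4 = 0.2472
Noncentrality parameter: δ = d·√(n/2) = 0.2472 × √(256/2) = 2.7972
Critical value for a one-sided test at α = 0.02: z_α = 2.054.
Power = Φ(δ − 2.054) = Φ(0.743) = 0.7714.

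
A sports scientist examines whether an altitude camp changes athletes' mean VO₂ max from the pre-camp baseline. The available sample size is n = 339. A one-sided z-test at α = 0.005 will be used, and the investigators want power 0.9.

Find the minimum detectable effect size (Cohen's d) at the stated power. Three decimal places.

Required noncentrality: δ = z_{0.005} + z_{0.10} = 2.576 + 1.282 = 3.857.
δ = d·√n ⇒ d = δ/√n = 3.857/√339 = 0.2095.

d ≈ 0.210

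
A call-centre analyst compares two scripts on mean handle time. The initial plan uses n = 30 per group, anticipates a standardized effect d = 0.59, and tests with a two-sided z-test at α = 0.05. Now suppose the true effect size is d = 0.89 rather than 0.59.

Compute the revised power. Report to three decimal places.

Power ≈ 0.931

With d = 0.89: δ = d·√(n/2) = 0.89 × √(30/2) = 3.4470. Critical value z_{0.025} = 1.960.
Revised power = Φ(δ − 1.960) + Φ(−δ − 1.960) = Φ(1.487) + Φ(-5.407) = 0.9315 + 0.0000 = 0.9315.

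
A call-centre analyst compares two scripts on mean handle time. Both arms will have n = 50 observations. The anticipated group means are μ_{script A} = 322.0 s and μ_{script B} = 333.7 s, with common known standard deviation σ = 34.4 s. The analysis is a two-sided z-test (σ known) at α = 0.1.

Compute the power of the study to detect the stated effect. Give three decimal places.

Standardized effect: d = |μ_{script A} − μ_{script B}| / σ = |322.0 − 333.7| / 34.4 = 0.3401
Noncentrality parameter: δ = d·√(n/2) = 0.3401 × √(50/2) = 1.7006
Critical value for a two-sided test at α = 0.1: z_{α/2} = 1.645.
Power = Φ(δ − 1.645) + Φ(−δ − 1.645) = Φ(0.056) + Φ(-3.345) = 0.5222 + 0.0004 = 0.5226.

Power ≈ 0.523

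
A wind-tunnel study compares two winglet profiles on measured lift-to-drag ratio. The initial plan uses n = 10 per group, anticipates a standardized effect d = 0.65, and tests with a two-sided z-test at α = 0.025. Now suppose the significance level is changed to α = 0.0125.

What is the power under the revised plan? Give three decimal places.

δ = d·√(n/2) = 0.65 × √(10/2) = 1.4534 (unchanged). New critical value: z_{0.0063} = 2.498.
Revised power = Φ(δ − 2.498) + Φ(−δ − 2.498) = Φ(-1.044) + Φ(-3.951) = 0.1482 + 0.0000 = 0.1482.

Power ≈ 0.148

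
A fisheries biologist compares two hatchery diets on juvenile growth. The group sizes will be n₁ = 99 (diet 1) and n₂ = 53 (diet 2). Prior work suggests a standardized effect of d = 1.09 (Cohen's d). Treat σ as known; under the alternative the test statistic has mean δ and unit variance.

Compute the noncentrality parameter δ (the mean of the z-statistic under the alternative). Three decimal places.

δ ≈ 6.404

The noncentrality parameter scales effect size by the design's sample-size factor: δ = d / √(1/n₁ + 1/n₂) = 1.09 / √(1/99 + 1/53) = 6.4041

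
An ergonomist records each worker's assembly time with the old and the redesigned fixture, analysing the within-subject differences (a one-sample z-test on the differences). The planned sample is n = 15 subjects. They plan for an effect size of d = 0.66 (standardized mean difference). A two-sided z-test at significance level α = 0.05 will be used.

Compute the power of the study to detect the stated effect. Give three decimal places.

Noncentrality parameter: δ = d·√n = 0.66 × √15 = 2.5562
Critical value for a two-sided test at α = 0.05: z_{α/2} = 1.960.
Power = Φ(δ − 1.960) + Φ(−δ − 1.960) = Φ(0.596) + Φ(-4.516) = 0.7245 + 0.0000 = 0.7245.

Power ≈ 0.724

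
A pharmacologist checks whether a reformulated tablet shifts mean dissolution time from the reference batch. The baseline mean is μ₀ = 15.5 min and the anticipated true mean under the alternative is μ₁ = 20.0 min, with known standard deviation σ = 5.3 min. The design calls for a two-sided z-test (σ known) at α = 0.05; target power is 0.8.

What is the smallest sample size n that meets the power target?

n = 11

Standardized effect: d = |μ₁ − μ₀| / σ = |20.0 − 15.5| / 5.3 = 0.8491
For power 0.8 need Φ(δ − z_{0.025}) = 0.8, so δ = z_{0.025} + z_{0.20} = 1.960 + 0.842 = 2.802.
(For δ > 0 the lower-tail rejection region contributes negligibly to power, so the one-term inversion is standard.)
δ = d·√n ⇒ n = (δ/d)² = (2.802 / 0.8491)² = 10.89.
Round up to the next whole unit.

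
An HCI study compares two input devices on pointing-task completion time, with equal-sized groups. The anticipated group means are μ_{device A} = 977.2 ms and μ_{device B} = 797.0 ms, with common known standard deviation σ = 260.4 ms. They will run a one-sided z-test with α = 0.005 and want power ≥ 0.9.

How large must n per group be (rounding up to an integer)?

Standardized effect: d = |μ_{device A} − μ_{device B}| / σ = |977.2 − 797.0| / 260.4 = 0.6920
For power 0.9 need Φ(δ − z_{0.005}) = 0.9, so δ = z_{0.005} + z_{0.10} = 2.576 + 1.282 = 3.857.
δ = d·√(n/2) ⇒ n = 2(δ/d)² = 2 × (3.857 / 0.6920)² = 62.14.
Round up to the next whole unit.

n = 63 per group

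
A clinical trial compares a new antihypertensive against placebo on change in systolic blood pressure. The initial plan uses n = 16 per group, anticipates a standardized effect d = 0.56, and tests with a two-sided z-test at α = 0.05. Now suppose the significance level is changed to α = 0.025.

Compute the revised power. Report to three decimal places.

Power ≈ 0.256

δ = d·√(n/2) = 0.56 × √(16/2) = 1.5839 (unchanged). New critical value: z_{0.0125} = 2.241.
Revised power = Φ(δ − 2.241) + Φ(−δ − 2.241) = Φ(-0.657) + Φ(-3.825) = 0.2554 + 0.0001 = 0.2555.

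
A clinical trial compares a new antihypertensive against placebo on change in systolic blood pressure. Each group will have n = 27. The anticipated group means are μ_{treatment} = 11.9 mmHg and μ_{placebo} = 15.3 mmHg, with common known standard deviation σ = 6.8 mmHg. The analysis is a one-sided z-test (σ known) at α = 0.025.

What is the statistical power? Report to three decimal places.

Standardized effect: d = |μ_{treatment} − μ_{placebo}| / σ = |11.9 − 15.3| / 6.8 = 0.5000
Noncentrality parameter: δ = d·√(n/2) = 0.5000 × √(27/2) = 1.8371
Critical value for a one-sided test at α = 0.025: z_α = 1.960.
Power = P(Z > 1.960 − δ) = Φ(-0.123) = 0.4511.

Power ≈ 0.451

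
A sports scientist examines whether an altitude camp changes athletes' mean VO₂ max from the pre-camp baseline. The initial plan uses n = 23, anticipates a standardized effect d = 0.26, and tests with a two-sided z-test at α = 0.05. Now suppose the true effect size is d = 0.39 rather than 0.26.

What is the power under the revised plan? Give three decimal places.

With d = 0.39: δ = d·√n = 0.39 × √23 = 1.8704. Critical value z_{0.025} = 1.960.
Revised power = Φ(δ − 1.960) + Φ(−δ − 1.960) = Φ(-0.090) + Φ(-3.830) = 0.4643 + 0.0001 = 0.4644.

Power ≈ 0.464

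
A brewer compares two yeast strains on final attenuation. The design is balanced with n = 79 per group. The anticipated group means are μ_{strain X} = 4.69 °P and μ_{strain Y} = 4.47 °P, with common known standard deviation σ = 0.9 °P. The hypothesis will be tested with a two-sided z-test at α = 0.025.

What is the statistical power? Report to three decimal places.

Standardized effect: d = |μ_{strain X} − μ_{strain Y}| / σ = |4.69 − 4.47| / 0.9 = 0.2444
Noncentrality parameter: δ = d·√(n/2) = 0.2444 × √(79/2) = 1.5363
Critical value for a two-sided test at α = 0.025: z_{α/2} = 2.241.
Power = Φ(δ − 2.241) + Φ(−δ − 2.241) = Φ(-0.705) + Φ(-3.778) = 0.2404 + 0.0001 = 0.2405.

Power ≈ 0.240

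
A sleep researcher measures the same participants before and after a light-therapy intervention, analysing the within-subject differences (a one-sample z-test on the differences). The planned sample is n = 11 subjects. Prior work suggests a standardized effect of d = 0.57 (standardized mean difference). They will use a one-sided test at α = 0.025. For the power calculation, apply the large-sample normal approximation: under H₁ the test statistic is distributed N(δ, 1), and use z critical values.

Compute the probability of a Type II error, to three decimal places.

β ≈ 0.528

Noncentrality parameter: δ = d·√n = 0.57 × √11 = 1.8905
One-sided α = 0.025 → critical value z_{0.025} = 1.960.
Power = Φ(δ − 1.960) = Φ(-0.069) = 0.4723.
Type II error: β = 1 − power = 1 − 0.4723 = 0.5277.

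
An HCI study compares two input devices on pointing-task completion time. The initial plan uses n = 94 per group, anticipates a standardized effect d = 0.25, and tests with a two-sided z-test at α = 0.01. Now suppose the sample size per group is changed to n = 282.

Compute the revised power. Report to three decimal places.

With n = 282 per group: δ = d·√(n/2) = 0.25 × √(282/2) = 2.9686. Critical value z_{0.005} = 2.576.
Revised power = Φ(δ − 2.576) + Φ(−δ − 2.576) = Φ(0.393) + Φ(-5.544) = 0.6528 + 0.0000 = 0.6528.

Power ≈ 0.653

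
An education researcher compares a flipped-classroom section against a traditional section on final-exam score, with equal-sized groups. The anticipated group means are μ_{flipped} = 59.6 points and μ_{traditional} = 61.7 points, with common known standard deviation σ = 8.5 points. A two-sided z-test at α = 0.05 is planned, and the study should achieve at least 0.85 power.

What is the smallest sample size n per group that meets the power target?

n = 295 per group

Standardized effect: d = |μ_{flipped} − μ_{traditional}| / σ = |59.6 − 61.7| / 8.5 = 0.2471
Set Φ(δ − 1.960) = 0.85; then δ − 1.960 = Φ⁻¹(0.85) = 1.036, giving δ = 2.996.
(The Φ(−δ − z_{α/2}) term is vanishingly small for δ > 0 and is dropped in the standard sample-size formula.)
δ = d·√(n/2) ⇒ n = 2(δ/d)² = 2 × (2.996 / 0.2471)² = 294.19.
Rounding up, n = 295 per group.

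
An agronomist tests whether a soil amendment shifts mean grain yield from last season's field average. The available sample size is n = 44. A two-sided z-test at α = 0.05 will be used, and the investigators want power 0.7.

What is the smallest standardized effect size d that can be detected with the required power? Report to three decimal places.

d ≈ 0.375

Required noncentrality: δ = z_{0.025} + z_{0.30} = 1.960 + 0.524 = 2.484.
(The second rejection-region term Φ(−δ − z_{α/2}) is negligible and dropped.)
δ = d·√n ⇒ d = δ/√n = 2.484/√44 = 0.3745.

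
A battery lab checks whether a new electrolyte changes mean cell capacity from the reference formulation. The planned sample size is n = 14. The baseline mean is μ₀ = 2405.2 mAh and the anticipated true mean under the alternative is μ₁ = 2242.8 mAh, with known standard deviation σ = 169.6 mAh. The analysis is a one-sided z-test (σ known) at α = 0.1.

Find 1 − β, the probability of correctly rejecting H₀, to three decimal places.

Standardized effect: d = |μ₁ − μ₀| / σ = |2242.8 − 2405.2| / 169.6 = 0.9575
Noncentrality parameter: λ = d·√n = 0.9575 × √14 = 3.5828
One-sided α = 0.1 → critical value z_{0.1} = 1.282.
Power = P(Z > 1.282 − λ) = Φ(2.301) = 0.9893.

Power ≈ 0.989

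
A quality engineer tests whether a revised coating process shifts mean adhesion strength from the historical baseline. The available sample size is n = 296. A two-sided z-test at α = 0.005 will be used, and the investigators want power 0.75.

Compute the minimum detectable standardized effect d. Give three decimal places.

d ≈ 0.202

Required noncentrality: δ = z_{0.0025} + z_{0.25} = 2.807 + 0.674 = 3.482.
(Lower-tail contribution to power is negligible for δ > 0.)
δ = d·√n ⇒ d = δ/√n = 3.482/√296 = 0.2024.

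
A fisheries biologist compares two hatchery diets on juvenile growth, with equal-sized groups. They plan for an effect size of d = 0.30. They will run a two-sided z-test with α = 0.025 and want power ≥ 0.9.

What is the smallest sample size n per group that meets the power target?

For power 0.9 need Φ(δ − z_{0.0125}) = 0.9, so δ = z_{0.0125} + z_{0.10} = 2.241 + 1.282 = 3.523.
(For δ > 0 the lower-tail rejection region contributes negligibly to power, so the one-term inversion is standard.)
δ = d·√(n/2) ⇒ n = 2(δ/d)² = 2 × (3.523 / 0.30)² = 275.80.
Round up to the next whole unit.

n = 276 per group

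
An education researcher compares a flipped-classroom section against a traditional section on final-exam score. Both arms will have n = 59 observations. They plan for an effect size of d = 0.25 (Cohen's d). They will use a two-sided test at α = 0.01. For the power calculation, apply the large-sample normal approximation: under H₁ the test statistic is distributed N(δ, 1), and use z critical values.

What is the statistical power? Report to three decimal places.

Noncentrality parameter: δ = d·√(n/2) = 0.25 × √(59/2) = 1.3578
Two-sided α = 0.01 → critical value z_{0.005} = 2.576.
Power = Φ(δ − 2.576) + Φ(−δ − 2.576) = Φ(-1.218) + Φ(-3.934) = 0.1116 + 0.0000 = 0.1117.

Power ≈ 0.112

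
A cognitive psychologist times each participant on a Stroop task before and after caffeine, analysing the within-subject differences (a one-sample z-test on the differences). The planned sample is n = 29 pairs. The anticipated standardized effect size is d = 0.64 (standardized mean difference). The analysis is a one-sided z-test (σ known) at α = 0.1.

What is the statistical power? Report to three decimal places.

Power ≈ 0.985

Noncentrality parameter: δ = d·√n = 0.64 × √29 = 3.4465
One-sided α = 0.1 → critical value z_{0.1} = 1.282.
Power = Φ(δ − 1.282) = Φ(2.165) = 0.9848.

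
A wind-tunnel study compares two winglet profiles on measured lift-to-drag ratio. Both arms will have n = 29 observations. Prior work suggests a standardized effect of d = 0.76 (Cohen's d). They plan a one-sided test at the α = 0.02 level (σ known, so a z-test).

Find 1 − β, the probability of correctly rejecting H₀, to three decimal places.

Power ≈ 0.800

Noncentrality parameter: δ = d·√(n/2) = 0.76 × √(29/2) = 2.8940
Critical value for a one-sided test at α = 0.02: z_α = 2.054.
Power = P(Z > 2.054 − δ) = Φ(0.840) = 0.7996.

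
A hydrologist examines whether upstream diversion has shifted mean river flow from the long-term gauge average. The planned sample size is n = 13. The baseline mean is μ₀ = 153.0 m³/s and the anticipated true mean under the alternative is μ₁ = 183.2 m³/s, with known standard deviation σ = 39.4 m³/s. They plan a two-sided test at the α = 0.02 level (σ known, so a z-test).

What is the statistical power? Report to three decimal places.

Standardized effect: d = |μ₁ − μ₀| / σ = |183.2 − 153.0| / 39.4 = 0.7665
Noncentrality parameter: δ = d·√n = 0.7665 × √13 = 2.7636
Two-sided α = 0.02 → critical value z_{0.01} = 2.326.
Power = Φ(δ − 2.326) + Φ(−δ − 2.326) = Φ(0.437) + Φ(-5.090) = 0.6691 + 0.0000 = 0.6691.

Power ≈ 0.669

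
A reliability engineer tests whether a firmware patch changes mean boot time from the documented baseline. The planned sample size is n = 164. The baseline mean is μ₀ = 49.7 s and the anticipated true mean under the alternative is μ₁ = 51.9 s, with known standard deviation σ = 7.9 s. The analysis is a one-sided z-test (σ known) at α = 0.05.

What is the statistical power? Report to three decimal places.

Power ≈ 0.973

Standardized effect: d = |μ₁ − μ₀| / σ = |51.9 − 49.7| / 7.9 = 0.2785
Noncentrality parameter: δ = d·√n = 0.2785 × √164 = 3.5663
Critical value for a one-sided test at α = 0.05: z_α = 1.645.
Power = P(Z > 1.645 − δ) = Φ(1.921) = 0.9727.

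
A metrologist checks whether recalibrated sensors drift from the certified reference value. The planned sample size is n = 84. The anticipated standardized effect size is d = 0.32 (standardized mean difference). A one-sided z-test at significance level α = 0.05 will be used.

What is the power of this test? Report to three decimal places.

Power ≈ 0.901

Noncentrality parameter: δ = d·√n = 0.32 × √84 = 2.9328
One-sided α = 0.05 → critical value z_{0.05} = 1.645.
Power = P(Z > 1.645 − δ) = Φ(1.288) = 0.9011.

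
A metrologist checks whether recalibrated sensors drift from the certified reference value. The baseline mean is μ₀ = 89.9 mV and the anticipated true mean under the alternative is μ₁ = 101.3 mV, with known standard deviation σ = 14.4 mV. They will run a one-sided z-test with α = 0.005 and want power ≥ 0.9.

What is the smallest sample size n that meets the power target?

n = 24

Standardized effect: d = |μ₁ − μ₀| / σ = |101.3 − 89.9| / 14.4 = 0.7917
Set Φ(δ − 2.576) = 0.9; then δ − 2.576 = Φ⁻¹(0.9) = 1.282, giving δ = 3.857.
δ = d·√n ⇒ n = (δ/d)² = (3.857 / 0.7917)² = 23.74.
Round up to the next whole unit.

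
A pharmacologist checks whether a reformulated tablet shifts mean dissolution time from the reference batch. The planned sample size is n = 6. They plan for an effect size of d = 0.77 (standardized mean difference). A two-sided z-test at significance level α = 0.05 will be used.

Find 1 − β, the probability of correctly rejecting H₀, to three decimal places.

Noncentrality parameter: λ = d·√n = 0.77 × √6 = 1.8861
Critical value for a two-sided test at α = 0.05: z_{α/2} = 1.960.
Power = Φ(λ − 1.960) + Φ(−λ − 1.960) = Φ(-0.074) + Φ(-3.846) = 0.4706 + 0.0001 = 0.4706.

Power ≈ 0.471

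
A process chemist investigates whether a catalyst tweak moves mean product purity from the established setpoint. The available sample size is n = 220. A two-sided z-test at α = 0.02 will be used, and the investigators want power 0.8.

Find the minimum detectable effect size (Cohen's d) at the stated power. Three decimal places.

d ≈ 0.214

Need Φ(δ − 2.326) = 0.8, so δ = 2.326 + 0.842 = 3.168.
(Lower-tail contribution to power is negligible for δ > 0.)
δ = d·√n ⇒ d = δ/√n = 3.168/√220 = 0.2136.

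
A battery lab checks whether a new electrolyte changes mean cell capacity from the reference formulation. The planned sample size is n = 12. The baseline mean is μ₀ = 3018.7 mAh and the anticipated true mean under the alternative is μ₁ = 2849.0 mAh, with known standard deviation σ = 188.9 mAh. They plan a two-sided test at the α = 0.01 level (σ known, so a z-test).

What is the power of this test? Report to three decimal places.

Standardized effect: d = |μ₁ − μ₀| / σ = |2849.0 − 3018.7| / 188.9 = 0.8984
Noncentrality parameter: δ = d·√n = 0.8984 × √12 = 3.1120
Critical value for a two-sided test at α = 0.01: z_{α/2} = 2.576.
Power = Φ(δ − 2.576) + Φ(−δ − 2.576) = Φ(0.536) + Φ(-5.688) = 0.7041 + 0.0000 = 0.7041.

Power ≈ 0.704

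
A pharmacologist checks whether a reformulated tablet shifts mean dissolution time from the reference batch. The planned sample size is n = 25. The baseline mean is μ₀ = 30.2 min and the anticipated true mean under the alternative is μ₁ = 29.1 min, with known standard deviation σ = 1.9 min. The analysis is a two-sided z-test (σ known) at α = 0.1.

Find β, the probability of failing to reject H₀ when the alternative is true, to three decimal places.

Standardized effect: d = |μ₁ − μ₀| / σ = |29.1 − 30.2| / 1.9 = 0.5789
Noncentrality parameter: δ = d·√n = 0.5789 × √25 = 2.8947
Critical value for a two-sided test at α = 0.1: z_{α/2} = 1.645.
Power = Φ(δ − 1.645) + Φ(−δ − 1.645) = Φ(1.250) + Φ(-4.540) = 0.8943 + 0.0000 = 0.8943.
Type II error: β = 1 − power = 1 − 0.8943 = 0.1057.

β ≈ 0.106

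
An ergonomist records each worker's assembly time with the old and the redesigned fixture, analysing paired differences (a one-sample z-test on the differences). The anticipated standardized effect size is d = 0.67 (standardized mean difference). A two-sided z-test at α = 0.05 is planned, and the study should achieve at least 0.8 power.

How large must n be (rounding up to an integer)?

Set Φ(δ − 1.960) = 0.8; then δ − 1.960 = Φ⁻¹(0.8) = 0.842, giving δ = 2.802.
(The Φ(−δ − z_{α/2}) term is vanishingly small for δ > 0 and is dropped in the standard sample-size formula.)
δ = d·√n ⇒ n = (δ/d)² = (2.802 / 0.67)² = 17.48.
Rounding up, n = 18.

n = 18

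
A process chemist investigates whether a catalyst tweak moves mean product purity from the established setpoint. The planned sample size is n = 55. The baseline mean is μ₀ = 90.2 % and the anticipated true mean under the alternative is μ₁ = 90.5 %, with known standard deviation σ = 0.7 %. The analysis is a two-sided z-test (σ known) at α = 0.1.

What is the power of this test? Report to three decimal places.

Standardized effect: d = |μ₁ − μ₀| / σ = |90.5 − 90.2| / 0.7 = 0.4286
Noncentrality parameter: δ = d·√n = 0.4286 × √55 = 3.1784
Two-sided α = 0.1 → critical value z_{0.05} = 1.645.
Power = Φ(δ − 1.645) + Φ(−δ − 1.645) = Φ(1.534) + Φ(-4.823) = 0.9374 + 0.0000 = 0.9374.

Power ≈ 0.937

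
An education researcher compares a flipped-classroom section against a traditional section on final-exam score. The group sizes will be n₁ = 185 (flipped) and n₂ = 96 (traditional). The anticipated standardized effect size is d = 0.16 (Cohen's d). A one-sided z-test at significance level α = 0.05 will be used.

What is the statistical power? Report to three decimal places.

Power ≈ 0.355

Noncentrality parameter: δ = d / √(1/n₁ + 1/n₂) = 0.16 / √(1/185 + 1/96) = 1.2720
One-sided α = 0.05 → critical value z_{0.05} = 1.645.
Power = P(Z > 1.645 − δ) = Φ(-0.373) = 0.3546.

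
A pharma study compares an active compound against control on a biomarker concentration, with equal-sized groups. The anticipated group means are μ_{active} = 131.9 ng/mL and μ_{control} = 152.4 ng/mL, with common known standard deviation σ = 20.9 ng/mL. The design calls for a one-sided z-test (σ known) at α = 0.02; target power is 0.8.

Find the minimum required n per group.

n = 18 per group

Standardized effect: d = |μ_{active} − μ_{control}| / σ = |131.9 − 152.4| / 20.9 = 0.9809
For power 0.8 need Φ(δ − z_{0.02}) = 0.8, so δ = z_{0.02} + z_{0.20} = 2.054 + 0.842 = 2.895.
δ = d·√(n/2) ⇒ n = 2(δ/d)² = 2 × (2.895 / 0.9809)² = 17.43.
Rounding up, n = 18 per group.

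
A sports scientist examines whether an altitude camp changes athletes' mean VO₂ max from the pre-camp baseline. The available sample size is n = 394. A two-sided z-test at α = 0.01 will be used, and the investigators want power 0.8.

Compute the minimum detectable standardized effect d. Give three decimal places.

Need Φ(δ − 2.576) = 0.8, so δ = 2.576 + 0.842 = 3.417.
(Lower-tail contribution to power is negligible for δ > 0.)
δ = d·√n ⇒ d = δ/√n = 3.417/√394 = 0.1722.

d ≈ 0.172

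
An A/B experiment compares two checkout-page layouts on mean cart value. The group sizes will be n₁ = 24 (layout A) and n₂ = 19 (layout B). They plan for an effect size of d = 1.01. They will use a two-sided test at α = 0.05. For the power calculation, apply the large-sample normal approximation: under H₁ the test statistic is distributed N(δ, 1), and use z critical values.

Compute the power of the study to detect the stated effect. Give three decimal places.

Noncentrality parameter: δ = d / √(1/n₁ + 1/n₂) = 1.01 / √(1/24 + 1/19) = 3.2890
Two-sided α = 0.05 → critical value z_{0.025} = 1.960.
Power = Φ(δ − 1.960) + Φ(−δ − 1.960) = Φ(1.329) + Φ(-5.249) = 0.9081 + 0.0000 = 0.9081.

Power ≈ 0.908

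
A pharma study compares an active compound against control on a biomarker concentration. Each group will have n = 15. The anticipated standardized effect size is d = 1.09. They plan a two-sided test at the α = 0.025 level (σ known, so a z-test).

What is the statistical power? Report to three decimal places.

Noncentrality parameter: δ = d·√(n/2) = 1.09 × √(15/2) = 2.9851
Two-sided α = 0.025 → critical value z_{0.0125} = 2.241.
Power = Φ(δ − 2.241) + Φ(−δ − 2.241) = Φ(0.744) + Φ(-5.226) = 0.7715 + 0.0000 = 0.7715.

Power ≈ 0.771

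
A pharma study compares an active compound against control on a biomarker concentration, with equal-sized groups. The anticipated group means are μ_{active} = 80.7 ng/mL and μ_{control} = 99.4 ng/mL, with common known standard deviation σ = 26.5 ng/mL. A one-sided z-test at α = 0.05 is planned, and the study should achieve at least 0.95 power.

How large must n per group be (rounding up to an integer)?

Standardized effect: d = |μ_{active} − μ_{control}| / σ = |80.7 − 99.4| / 26.5 = 0.7057
Set Φ(δ − 1.645) = 0.95; then δ − 1.645 = Φ⁻¹(0.95) = 1.645, giving δ = 3.290.
δ = d·√(n/2) ⇒ n = 2(δ/d)² = 2 × (3.290 / 0.7057)² = 43.47.
Round up to the next whole unit.

n = 44 per group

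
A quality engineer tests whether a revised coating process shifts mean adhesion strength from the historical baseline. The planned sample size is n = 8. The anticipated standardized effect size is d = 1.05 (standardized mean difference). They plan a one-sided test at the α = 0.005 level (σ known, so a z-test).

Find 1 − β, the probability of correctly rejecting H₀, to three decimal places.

Power ≈ 0.653

Noncentrality parameter: δ = d·√n = 1.05 × √8 = 2.9698
Critical value for a one-sided test at α = 0.005: z_α = 2.576.
Power = Φ(δ − 2.576) = Φ(0.394) = 0.6532.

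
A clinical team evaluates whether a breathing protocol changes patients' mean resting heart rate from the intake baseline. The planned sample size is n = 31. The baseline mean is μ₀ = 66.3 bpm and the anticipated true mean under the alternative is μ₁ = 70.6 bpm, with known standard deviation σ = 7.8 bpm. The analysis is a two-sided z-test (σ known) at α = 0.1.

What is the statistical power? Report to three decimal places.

Standardized effect: d = |μ₁ − μ₀| / σ = |70.6 − 66.3| / 7.8 = 0.5513
Noncentrality parameter: δ = d·√n = 0.5513 × √31 = 3.0694
Two-sided α = 0.1 → critical value z_{0.05} = 1.645.
Power = Φ(δ − 1.645) + Φ(−δ − 1.645) = Φ(1.425) + Φ(-4.714) = 0.9229 + 0.0000 = 0.9229.

Power ≈ 0.923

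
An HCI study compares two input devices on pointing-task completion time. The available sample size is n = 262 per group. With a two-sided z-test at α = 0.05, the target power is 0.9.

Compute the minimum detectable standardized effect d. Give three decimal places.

d ≈ 0.283

Required noncentrality: δ = z_{0.025} + z_{0.10} = 1.960 + 1.282 = 3.242.
(The second rejection-region term Φ(−δ − z_{α/2}) is negligible and dropped.)
δ = d·√(n/2) ⇒ d = δ/√(n/2) = 3.242/√(262/2) = 0.2832.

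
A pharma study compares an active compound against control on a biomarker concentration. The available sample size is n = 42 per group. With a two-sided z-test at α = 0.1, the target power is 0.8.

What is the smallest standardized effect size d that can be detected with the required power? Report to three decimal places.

Need Φ(δ − 1.645) = 0.8, so δ = 1.645 + 0.842 = 2.486.
(Lower-tail contribution to power is negligible for δ > 0.)
δ = d·√(n/2) ⇒ d = δ/√(n/2) = 2.486/√(42/2) = 0.5426.

d ≈ 0.543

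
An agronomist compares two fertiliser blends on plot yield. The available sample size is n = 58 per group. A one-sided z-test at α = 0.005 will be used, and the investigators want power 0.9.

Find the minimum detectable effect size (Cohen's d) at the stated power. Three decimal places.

d ≈ 0.716

Required noncentrality: δ = z_{0.005} + z_{0.10} = 2.576 + 1.282 = 3.857.
δ = d·√(n/2) ⇒ d = δ/√(n/2) = 3.857/√(58/2) = 0.7163.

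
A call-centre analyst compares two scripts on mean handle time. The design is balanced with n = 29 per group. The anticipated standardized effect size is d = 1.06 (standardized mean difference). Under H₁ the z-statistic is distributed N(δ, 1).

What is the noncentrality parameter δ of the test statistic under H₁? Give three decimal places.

The noncentrality parameter scales effect size by the design's sample-size factor: δ = d·√(n/2) = 1.06 × √(29/2) = 4.0364

δ ≈ 4.036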